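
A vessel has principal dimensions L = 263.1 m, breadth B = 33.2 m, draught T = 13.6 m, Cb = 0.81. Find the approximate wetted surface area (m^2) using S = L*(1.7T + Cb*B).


Formula: S = 1.7*L*T + V/T with V = Cb*L*B*T, i.e. S = L * (1.7*T + Cb*B)
Step 1 — 1.7*T = 1.7 * 13.6 = 23.12 m
Step 2 — Cb*B = 0.81 * 33.2 = 26.892 m
Step 3 — 1.7*T + Cb*B = 23.12 + 26.892 = 50.012 m
Step 4 — S = 263.1 * 50.012 ≈ 13158 m^2 (5 s.f.)

13158 m^2


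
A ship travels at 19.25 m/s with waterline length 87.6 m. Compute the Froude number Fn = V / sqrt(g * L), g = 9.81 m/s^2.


Formula: Fn = V / sqrt(g * L)
Step 1 — g * L = 9.81 * 87.6 = 859.356
Step 2 — sqrt(g * L) = sqrt(859.356) = 29.314774
Step 3 — Fn = 19.25 / 29.314774 ≈ 0.65667 (5 s.f.)

0.65667


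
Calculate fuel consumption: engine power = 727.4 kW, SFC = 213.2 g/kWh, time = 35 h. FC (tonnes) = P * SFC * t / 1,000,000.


Formula: FC (tonnes) = P * SFC * t / 1,000,000
Step 1 — P * SFC * t = 727.4 * 213.2 * 35 = 5427858.8 g
Step 2 — FC (tonnes) = 5427858.8 / 1,000,000 ≈ 5.4279 tonnes (5 s.f.)

5.4279 tonnes


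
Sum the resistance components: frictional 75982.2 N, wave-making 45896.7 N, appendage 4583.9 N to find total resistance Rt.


Formula: Rt = Rf + Rw + Ra
Substituting: Rt = 75982.2 + 45896.7 + 4583.9
Result: Rt = 126462.8 N

126462.8 N


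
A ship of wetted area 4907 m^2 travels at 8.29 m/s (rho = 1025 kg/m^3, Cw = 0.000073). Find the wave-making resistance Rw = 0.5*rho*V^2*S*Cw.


Formula: Rw = 0.5 * rho * V^2 * S * Cw
Step 1 — V^2 = 8.29^2 = 68.7241
Step 2 — 0.5 * rho * V^2 = 0.5 * 1025 * 68.7241 = 35221.10125
Step 3 — Rw = 35221.10125 * 4907 * 0.000073 ≈ 12617 N (5 s.f.)

12617 N


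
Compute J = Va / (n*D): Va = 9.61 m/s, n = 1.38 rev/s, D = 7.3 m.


Formula: J = Va / (n * D)
Step 1 — n * D = 1.38 * 7.3 = 10.074
Step 2 — J = 9.61 / 10.074 ≈ 0.95394 (5 s.f.)

0.95394


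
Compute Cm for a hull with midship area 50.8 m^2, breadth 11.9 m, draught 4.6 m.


Formula: Cm = Am / (B * T)
Step 1 — B * T = 11.9 * 4.6 = 54.74 m^2
Step 2 — Cm = 50.8 / 54.74 ≈ 0.92802 (5 s.f.)

0.92802


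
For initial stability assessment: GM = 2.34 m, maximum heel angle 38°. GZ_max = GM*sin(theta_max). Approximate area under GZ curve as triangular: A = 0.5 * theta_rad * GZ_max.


Formula: GZ_max = GM * sin(theta); Area = 0.5 * theta_rad * GZ_max
Step 1 — GZ_max = 2.34 * sin(38°) = 2.34 * 0.615661 = 1.440647 m
Step 2 — theta_rad = 38 * pi/180 = 0.663225 rad
Step 3 — Area = 0.5 * 0.663225 * 1.440647 ≈ 0.47774 m·rad (5 s.f.)

0.47774 m·rad


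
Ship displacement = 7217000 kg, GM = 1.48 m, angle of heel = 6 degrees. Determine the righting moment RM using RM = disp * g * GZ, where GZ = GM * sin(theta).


Formula: GZ = GM * sin(theta); RM = disp * g * GZ
Step 1 — GZ = 1.48 * sin(6°) = 1.48 * 0.104528 = 0.154701 m
Step 2 — RM = 7217000 * 9.81 * 0.154701 ≈ 10953000 N·m (5 s.f.)

10953000 N·m


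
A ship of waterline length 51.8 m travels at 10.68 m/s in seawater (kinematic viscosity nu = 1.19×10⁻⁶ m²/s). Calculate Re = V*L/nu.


Formula: Re = V * L / nu
Step 1 — V * L = 10.68 * 51.8 = 553.224 m^2/s
Step 2 — Re = 553.224 / 1.19e-6 = 4.65e+08

4.65e+08


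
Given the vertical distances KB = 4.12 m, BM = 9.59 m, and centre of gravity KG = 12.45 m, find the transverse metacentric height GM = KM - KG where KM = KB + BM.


Formula: GM = KB + BM - KG
Step 1 — KM = KB + BM = 4.12 + 9.59 = 13.71 m
Step 2 — GM = KM - KG = 13.71 - 12.45 = 1.26 m

1.26 m


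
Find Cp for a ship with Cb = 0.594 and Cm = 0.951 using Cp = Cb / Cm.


Formula: Cp = Cb / Cm
Substituting: Cp = 0.594 / 0.951
Result: Cp ≈ 0.62461 (5 s.f.)

0.62461


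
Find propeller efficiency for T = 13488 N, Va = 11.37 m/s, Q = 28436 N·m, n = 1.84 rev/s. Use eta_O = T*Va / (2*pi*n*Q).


Formula: eta = T * Va / (2 * pi * n * Q)
Step 1 — numerator = T * Va = 13488 * 11.37 = 153358.56
Step 2 — 2 * pi * n = 2 * pi * 1.84 = 11.561061
Step 3 — denominator = 11.561061 * 28436 = 328750.33
Step 4 — eta = 153358.56 / 328750.33 ≈ 0.46649 (5 s.f.)

0.46649


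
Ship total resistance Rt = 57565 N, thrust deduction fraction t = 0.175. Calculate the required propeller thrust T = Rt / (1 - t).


Formula: T = Rt / (1 - t)
Step 1 — (1 - t) = 1 - 0.175 = 0.825
Step 2 — T = 57565 / 0.825 ≈ 69776 N (5 s.f.)

69776 N


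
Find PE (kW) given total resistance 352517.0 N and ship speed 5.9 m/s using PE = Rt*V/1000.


Formula: PE = Rt * V / 1000 (kW)
Step 1 — PE (W) = 352517.0 * 5.9 = 2079850.3 W
Step 2 — PE (kW) = 2079850.3 / 1000 ≈ 2079.9 kW (5 s.f.)

2079.9 kW


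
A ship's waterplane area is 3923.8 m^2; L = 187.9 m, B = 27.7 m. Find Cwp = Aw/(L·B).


Formula: Cwp = Aw / (L * B)
Step 1 — L * B = 187.9 * 27.7 = 5204.83 m^2
Step 2 — Cwp = 3923.8 / 5204.83 ≈ 0.75388 (5 s.f.)

0.75388


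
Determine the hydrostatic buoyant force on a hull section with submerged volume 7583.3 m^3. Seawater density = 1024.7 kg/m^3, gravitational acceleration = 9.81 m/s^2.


Formula: Fb = rho * g * V
Substituting: Fb = 1024.7 * 9.81 * 7583.3
Intermediate: 1024.7 * 9.81 = 10052.307
Result: Fb = 10052.307 * 7583.3 ≈ 76230000 N (5 s.f.)

76230000 N


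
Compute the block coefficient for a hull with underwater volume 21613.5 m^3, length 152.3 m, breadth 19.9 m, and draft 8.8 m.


Formula: Cb = V / (L * B * T)
Step 1 — L * B * T = 152.3 * 19.9 * 8.8 = 26670.776 m^3
Step 2 — Cb = 21613.5 / 26670.776 ≈ 0.81038 (5 s.f.)

0.81038


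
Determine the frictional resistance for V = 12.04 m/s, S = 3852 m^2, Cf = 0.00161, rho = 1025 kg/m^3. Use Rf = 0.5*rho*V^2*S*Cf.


Formula: Rf = 0.5 * rho * V^2 * S * Cf
Step 1 — V^2 = 12.04^2 = 144.9616
Step 2 — 0.5 * rho * V^2 = 0.5 * 1025 * 144.9616 = 74292.82
Step 3 — Rf = 74292.82 * 3852 * 0.00161 ≈ 460740 N (5 s.f.)

460740 N


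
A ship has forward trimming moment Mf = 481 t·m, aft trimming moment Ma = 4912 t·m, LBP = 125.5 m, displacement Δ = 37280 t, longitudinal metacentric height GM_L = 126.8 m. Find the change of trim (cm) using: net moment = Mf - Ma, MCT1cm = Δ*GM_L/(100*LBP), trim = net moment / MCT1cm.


Formula: net trimming moment = Mf - Ma; MCT1cm = Δ*GM_L/(100*LBP); trim = net moment / MCT1cm
Step 1 — net trimming moment = 481 - 4912 = -4431 t·m
Step 2 — MCT1cm = 37280 * 126.8 / (100 * 125.5) = 376.6617 t·m/cm
Step 3 — trim = -4431 / 376.6617 ≈ -11.764 cm (5 s.f.)

-11.764 cm


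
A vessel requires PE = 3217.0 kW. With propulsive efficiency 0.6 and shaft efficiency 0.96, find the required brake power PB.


Formula: PB = PE / (eta_D * eta_S)
Step 1 — combined efficiency = eta_D * eta_S = 0.6 * 0.96 = 0.576
Step 2 — PB = 3217.0 / 0.576 ≈ 5585.1 kW (5 s.f.)

5585.1 kW


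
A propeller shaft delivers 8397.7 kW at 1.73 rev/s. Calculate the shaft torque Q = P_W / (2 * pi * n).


Formula: Q = P_W / (2 * pi * n)
Step 1 — P_W = 8397.7 kW * 1000 = 8397700.0 W
Step 2 — 2 * pi * n = 2 * pi * 1.73 = 10.869911
Step 3 — Q = 8397700.0 / 10.869911 ≈ 772560 N·m (5 s.f.)

772560 N·m


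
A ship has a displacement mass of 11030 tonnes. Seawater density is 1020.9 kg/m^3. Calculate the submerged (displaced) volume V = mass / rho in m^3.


Formula: V = mass / rho
Step 1 — convert tonnes to kg: 11030 t * 1000 = 11030000 kg
Step 2 — V = 11030000 / 1020.9 ≈ 10804 m^3 (5 s.f.)

10804 m^3


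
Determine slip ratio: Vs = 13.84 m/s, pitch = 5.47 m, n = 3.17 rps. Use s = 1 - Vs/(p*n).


Formula: s = 1 - Vs / (p * n)
Step 1 — p * n = 5.47 * 3.17 = 17.3399
Step 2 — Vs / (p*n) = 13.84 / 17.3399 = 0.798159 (6 d.p.)
Step 3 — s = 1 - 0.798159 = 0.201841

0.201841


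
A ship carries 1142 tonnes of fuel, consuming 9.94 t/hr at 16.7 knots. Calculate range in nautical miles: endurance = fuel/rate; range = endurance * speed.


Formula: endurance = fuel / rate; range = endurance * speed
Step 1 — endurance = 1142 / 9.94 = 114.8893 hours
Step 2 — range = 114.8893 * 16.7 ≈ 1918.7 nautical miles (5 s.f.)

1918.7 NM


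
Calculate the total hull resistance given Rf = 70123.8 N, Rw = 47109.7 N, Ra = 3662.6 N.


Formula: Rt = Rf + Rw + Ra
Substituting: Rt = 70123.8 + 47109.7 + 3662.6
Result: Rt = 120896.1 N

120896.1 N


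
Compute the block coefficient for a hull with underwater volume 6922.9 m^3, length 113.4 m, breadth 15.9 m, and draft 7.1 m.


Formula: Cb = V / (L * B * T)
Step 1 — L * B * T = 113.4 * 15.9 * 7.1 = 12801.726 m^3
Step 2 — Cb = 6922.9 / 12801.726 ≈ 0.54078 (5 s.f.)

0.54078


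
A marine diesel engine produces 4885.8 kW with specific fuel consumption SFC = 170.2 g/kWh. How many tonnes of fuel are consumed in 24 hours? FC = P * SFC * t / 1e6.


Formula: FC (tonnes) = P * SFC * t / 1,000,000
Step 1 — P * SFC * t = 4885.8 * 170.2 * 24 = 19957515.84 g
Step 2 — FC (tonnes) = 19957515.84 / 1,000,000 ≈ 19.958 tonnes (5 s.f.)

19.958 tonnes


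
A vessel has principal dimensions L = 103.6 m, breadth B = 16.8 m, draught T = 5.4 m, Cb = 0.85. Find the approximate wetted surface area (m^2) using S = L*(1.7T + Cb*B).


Formula: S = 1.7*L*T + V/T with V = Cb*L*B*T, i.e. S = L * (1.7*T + Cb*B)
Step 1 — 1.7*T = 1.7 * 5.4 = 9.18 m
Step 2 — Cb*B = 0.85 * 16.8 = 14.28 m
Step 3 — 1.7*T + Cb*B = 9.18 + 14.28 = 23.46 m
Step 4 — S = 103.6 * 23.46 ≈ 2430.5 m^2 (5 s.f.)

2430.5 m^2


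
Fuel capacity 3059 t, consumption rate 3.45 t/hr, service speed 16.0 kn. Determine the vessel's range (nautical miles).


Formula: endurance = fuel / rate; range = endurance * speed
Step 1 — endurance = 3059 / 3.45 = 886.6667 hours
Step 2 — range = 886.6667 * 16.0 ≈ 14187 nautical miles (5 s.f.)

14187 NM


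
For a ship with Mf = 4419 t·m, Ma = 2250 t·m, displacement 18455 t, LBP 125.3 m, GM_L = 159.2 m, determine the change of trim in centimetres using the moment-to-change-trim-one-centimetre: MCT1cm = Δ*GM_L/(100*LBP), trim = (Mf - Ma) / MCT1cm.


Formula: net trimming moment = Mf - Ma; MCT1cm = Δ*GM_L/(100*LBP); trim = net moment / MCT1cm
Step 1 — net trimming moment = 4419 - 2250 = 2169 t·m
Step 2 — MCT1cm = 18455 * 159.2 / (100 * 125.3) = 234.4801 t·m/cm
Step 3 — trim = 2169 / 234.4801 ≈ 9.2503 cm (5 s.f.)

9.2503 cm


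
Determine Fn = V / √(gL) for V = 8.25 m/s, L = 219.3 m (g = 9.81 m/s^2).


Formula: Fn = V / sqrt(g * L)
Step 1 — g * L = 9.81 * 219.3 = 2151.333
Step 2 — sqrt(g * L) = sqrt(2151.333) = 46.382464
Step 3 — Fn = 8.25 / 46.382464 ≈ 0.17787 (5 s.f.)

0.17787


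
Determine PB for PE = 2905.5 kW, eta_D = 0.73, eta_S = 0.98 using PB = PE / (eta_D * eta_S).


Formula: PB = PE / (eta_D * eta_S)
Step 1 — combined efficiency = eta_D * eta_S = 0.73 * 0.98 = 0.7154
Step 2 — PB = 2905.5 / 0.7154 ≈ 4061.4 kW (5 s.f.)

4061.4 kW


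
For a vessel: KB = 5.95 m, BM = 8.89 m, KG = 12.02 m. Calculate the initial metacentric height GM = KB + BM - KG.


Formula: GM = KB + BM - KG
Step 1 — KM = KB + BM = 5.95 + 8.89 = 14.84 m
Step 2 — GM = KM - KG = 14.84 - 12.02 = 2.82 m

2.82 m


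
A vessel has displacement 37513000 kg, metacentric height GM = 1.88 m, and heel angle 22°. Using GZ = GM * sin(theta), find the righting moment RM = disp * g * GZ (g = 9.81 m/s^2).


Formula: GZ = GM * sin(theta); RM = disp * g * GZ
Step 1 — GZ = 1.88 * sin(22°) = 1.88 * 0.374607 = 0.704261 m
Step 2 — RM = 37513000 * 9.81 * 0.704261 ≈ 259170000 N·m (5 s.f.)

259170000 N·m


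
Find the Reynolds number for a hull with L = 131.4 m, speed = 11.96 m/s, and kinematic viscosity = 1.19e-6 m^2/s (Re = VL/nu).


Formula: Re = V * L / nu
Step 1 — V * L = 11.96 * 131.4 = 1571.544 m^2/s
Step 2 — Re = 1571.544 / 1.19e-6 = 1.32e+09

1.32e+09


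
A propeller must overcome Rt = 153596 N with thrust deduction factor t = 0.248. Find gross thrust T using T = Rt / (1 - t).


Formula: T = Rt / (1 - t)
Step 1 — (1 - t) = 1 - 0.248 = 0.752
Step 2 — T = 153596 / 0.752 ≈ 204250 N (5 s.f.)

204250 N


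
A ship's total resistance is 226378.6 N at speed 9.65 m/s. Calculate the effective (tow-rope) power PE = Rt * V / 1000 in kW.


Formula: PE = Rt * V / 1000 (kW)
Step 1 — PE (W) = 226378.6 * 9.65 = 2184553.49 W
Step 2 — PE (kW) = 2184553.49 / 1000 ≈ 2184.6 kW (5 s.f.)

2184.6 kW


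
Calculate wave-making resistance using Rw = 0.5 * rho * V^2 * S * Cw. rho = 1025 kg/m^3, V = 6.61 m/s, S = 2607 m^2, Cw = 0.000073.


Formula: Rw = 0.5 * rho * V^2 * S * Cw
Step 1 — V^2 = 6.61^2 = 43.6921
Step 2 — 0.5 * rho * V^2 = 0.5 * 1025 * 43.6921 = 22392.20125
Step 3 — Rw = 22392.20125 * 2607 * 0.000073 ≈ 4261.5 N (5 s.f.)

4261.5 N


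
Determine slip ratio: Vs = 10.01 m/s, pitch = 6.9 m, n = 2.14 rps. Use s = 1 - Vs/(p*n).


Formula: s = 1 - Vs / (p * n)
Step 1 — p * n = 6.9 * 2.14 = 14.766
Step 2 — Vs / (p*n) = 10.01 / 14.766 = 0.677909 (6 d.p.)
Step 3 — s = 1 - 0.677909 = 0.322091

0.322091


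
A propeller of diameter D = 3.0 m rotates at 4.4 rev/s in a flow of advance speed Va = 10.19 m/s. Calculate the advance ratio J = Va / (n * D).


Formula: J = Va / (n * D)
Step 1 — n * D = 4.4 * 3.0 = 13.2
Step 2 — J = 10.19 / 13.2 ≈ 0.77197 (5 s.f.)

0.77197


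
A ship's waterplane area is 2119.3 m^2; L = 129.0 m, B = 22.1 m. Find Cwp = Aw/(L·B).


Formula: Cwp = Aw / (L * B)
Step 1 — L * B = 129.0 * 22.1 = 2850.9 m^2
Step 2 — Cwp = 2119.3 / 2850.9 ≈ 0.74338 (5 s.f.)

0.74338


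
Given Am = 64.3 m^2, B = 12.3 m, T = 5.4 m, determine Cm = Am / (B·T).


Formula: Cm = Am / (B * T)
Step 1 — B * T = 12.3 * 5.4 = 66.42 m^2
Step 2 — Cm = 64.3 / 66.42 ≈ 0.96808 (5 s.f.)

0.96808


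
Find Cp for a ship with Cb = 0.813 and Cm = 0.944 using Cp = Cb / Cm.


Formula: Cp = Cb / Cm
Substituting: Cp = 0.813 / 0.944
Result: Cp ≈ 0.86123 (5 s.f.)

0.86123


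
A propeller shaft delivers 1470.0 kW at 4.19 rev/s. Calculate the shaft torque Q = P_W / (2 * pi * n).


Formula: Q = P_W / (2 * pi * n)
Step 1 — P_W = 1470.0 kW * 1000 = 1470000.0 W
Step 2 — 2 * pi * n = 2 * pi * 4.19 = 26.326546
Step 3 — Q = 1470000.0 / 26.326546 ≈ 55837 N·m (5 s.f.)

55837 N·m


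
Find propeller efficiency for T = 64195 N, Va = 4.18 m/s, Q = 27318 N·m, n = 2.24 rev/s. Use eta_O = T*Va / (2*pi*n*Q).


Formula: eta = T * Va / (2 * pi * n * Q)
Step 1 — numerator = T * Va = 64195 * 4.18 = 268335.1
Step 2 — 2 * pi * n = 2 * pi * 2.24 = 14.074335
Step 3 — denominator = 14.074335 * 27318 = 384482.68
Step 4 — eta = 268335.1 / 384482.68 ≈ 0.69791 (5 s.f.)

0.69791


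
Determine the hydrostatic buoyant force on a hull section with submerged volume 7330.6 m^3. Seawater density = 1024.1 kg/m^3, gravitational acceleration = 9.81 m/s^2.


Formula: Fb = rho * g * V
Substituting: Fb = 1024.1 * 9.81 * 7330.6
Intermediate: 1024.1 * 9.81 = 10046.421
Result: Fb = 10046.421 * 7330.6 ≈ 73646000 N (5 s.f.)

73646000 N


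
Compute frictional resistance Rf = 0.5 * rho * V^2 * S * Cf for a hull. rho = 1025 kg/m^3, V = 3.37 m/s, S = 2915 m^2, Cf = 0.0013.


Formula: Rf = 0.5 * rho * V^2 * S * Cf
Step 1 — V^2 = 3.37^2 = 11.3569
Step 2 — 0.5 * rho * V^2 = 0.5 * 1025 * 11.3569 = 5820.41125
Step 3 — Rf = 5820.41125 * 2915 * 0.0013 ≈ 22056 N (5 s.f.)

22056 N


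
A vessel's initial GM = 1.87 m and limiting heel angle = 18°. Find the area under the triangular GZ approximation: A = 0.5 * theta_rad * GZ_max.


Formula: GZ_max = GM * sin(theta); Area = 0.5 * theta_rad * GZ_max
Step 1 — GZ_max = 1.87 * sin(18°) = 1.87 * 0.309017 = 0.577862 m
Step 2 — theta_rad = 18 * pi/180 = 0.314159 rad
Step 3 — Area = 0.5 * 0.314159 * 0.577862 ≈ 0.090770 m·rad (5 s.f.)

0.090770 m·rad


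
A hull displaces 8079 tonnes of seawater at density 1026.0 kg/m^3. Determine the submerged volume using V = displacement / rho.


Formula: V = mass / rho
Step 1 — convert tonnes to kg: 8079 t * 1000 = 8079000 kg
Step 2 — V = 8079000 / 1026.0 ≈ 7874.3 m^3 (5 s.f.)

7874.3 m^3


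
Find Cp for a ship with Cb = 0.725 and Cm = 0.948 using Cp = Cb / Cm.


Formula: Cp = Cb / Cm
Substituting: Cp = 0.725 / 0.948
Result: Cp ≈ 0.76477 (5 s.f.)

0.76477


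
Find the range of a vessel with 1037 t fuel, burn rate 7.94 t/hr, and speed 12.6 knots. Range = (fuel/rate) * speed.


Formula: endurance = fuel / rate; range = endurance * speed
Step 1 — endurance = 1037 / 7.94 = 130.6045 hours
Step 2 — range = 130.6045 * 12.6 ≈ 1645.6 nautical miles (5 s.f.)

1645.6 NM


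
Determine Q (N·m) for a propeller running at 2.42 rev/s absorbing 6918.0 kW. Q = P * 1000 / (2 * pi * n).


Formula: Q = P_W / (2 * pi * n)
Step 1 — P_W = 6918.0 kW * 1000 = 6918000.0 W
Step 2 — 2 * pi * n = 2 * pi * 2.42 = 15.205308
Step 3 — Q = 6918000.0 / 15.205308 ≈ 454970 N·m (5 s.f.)

454970 N·m


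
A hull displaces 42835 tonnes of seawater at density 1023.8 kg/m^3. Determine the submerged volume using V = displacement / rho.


Formula: V = mass / rho
Step 1 — convert tonnes to kg: 42835 t * 1000 = 42835000 kg
Step 2 — V = 42835000 / 1023.8 ≈ 41839 m^3 (5 s.f.)

41839 m^3


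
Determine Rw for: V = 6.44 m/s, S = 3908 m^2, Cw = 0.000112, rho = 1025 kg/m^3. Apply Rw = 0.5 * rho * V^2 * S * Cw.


Formula: Rw = 0.5 * rho * V^2 * S * Cw
Step 1 — V^2 = 6.44^2 = 41.4736
Step 2 — 0.5 * rho * V^2 = 0.5 * 1025 * 41.4736 = 21255.22
Step 3 — Rw = 21255.22 * 3908 * 0.000112 ≈ 9303.3 N (5 s.f.)

9303.3 N


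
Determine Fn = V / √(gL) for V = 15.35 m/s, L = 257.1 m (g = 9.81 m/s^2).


Formula: Fn = V / sqrt(g * L)
Step 1 — g * L = 9.81 * 257.1 = 2522.151
Step 2 — sqrt(g * L) = sqrt(2522.151) = 50.221021
Step 3 — Fn = 15.35 / 50.221021 ≈ 0.30565 (5 s.f.)

0.30565


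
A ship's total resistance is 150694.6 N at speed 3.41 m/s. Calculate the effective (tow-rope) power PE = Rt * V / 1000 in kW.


Formula: PE = Rt * V / 1000 (kW)
Step 1 — PE (W) = 150694.6 * 3.41 = 513868.586 W
Step 2 — PE (kW) = 513868.586 / 1000 ≈ 513.87 kW (5 s.f.)

513.87 kW


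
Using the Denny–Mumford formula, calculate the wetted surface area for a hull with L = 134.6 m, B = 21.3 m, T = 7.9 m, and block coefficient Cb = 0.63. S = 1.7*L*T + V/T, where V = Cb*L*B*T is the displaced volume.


Formula: S = 1.7*L*T + V/T with V = Cb*L*B*T, i.e. S = L * (1.7*T + Cb*B)
Step 1 — 1.7*T = 1.7 * 7.9 = 13.43 m
Step 2 — Cb*B = 0.63 * 21.3 = 13.419 m
Step 3 — 1.7*T + Cb*B = 13.43 + 13.419 = 26.849 m
Step 4 — S = 134.6 * 26.849 ≈ 3613.9 m^2 (5 s.f.)

3613.9 m^2


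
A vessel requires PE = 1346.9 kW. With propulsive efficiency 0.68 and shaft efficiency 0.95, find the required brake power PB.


Formula: PB = PE / (eta_D * eta_S)
Step 1 — combined efficiency = eta_D * eta_S = 0.68 * 0.95 = 0.646
Step 2 — PB = 1346.9 / 0.646 ≈ 2085.0 kW (5 s.f.)

2085.0 kW


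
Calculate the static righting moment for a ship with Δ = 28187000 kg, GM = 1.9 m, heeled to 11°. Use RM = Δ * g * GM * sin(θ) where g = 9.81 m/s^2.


Formula: GZ = GM * sin(theta); RM = disp * g * GZ
Step 1 — GZ = 1.9 * sin(11°) = 1.9 * 0.190809 = 0.362537 m
Step 2 — RM = 28187000 * 9.81 * 0.362537 ≈ 100250000 N·m (5 s.f.)

100250000 N·m


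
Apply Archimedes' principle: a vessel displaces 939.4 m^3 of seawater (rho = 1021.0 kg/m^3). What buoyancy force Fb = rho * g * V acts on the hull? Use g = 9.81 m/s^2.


Formula: Fb = rho * g * V
Substituting: Fb = 1021.0 * 9.81 * 939.4
Intermediate: 1021.0 * 9.81 = 10016.01
Result: Fb = 10016.01 * 939.4 ≈ 9409000 N (5 s.f.)

9409000 N


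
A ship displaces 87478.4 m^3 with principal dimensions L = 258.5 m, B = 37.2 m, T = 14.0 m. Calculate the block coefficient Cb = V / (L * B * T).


Formula: Cb = V / (L * B * T)
Step 1 — L * B * T = 258.5 * 37.2 * 14.0 = 134626.8 m^3
Step 2 — Cb = 87478.4 / 134626.8 ≈ 0.64978 (5 s.f.)

0.64978


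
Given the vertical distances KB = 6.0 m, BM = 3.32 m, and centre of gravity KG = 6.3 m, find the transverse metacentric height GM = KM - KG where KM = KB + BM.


Formula: GM = KB + BM - KG
Step 1 — KM = KB + BM = 6.0 + 3.32 = 9.32 m
Step 2 — GM = KM - KG = 9.32 - 6.3 = 3.02 m

3.02 m


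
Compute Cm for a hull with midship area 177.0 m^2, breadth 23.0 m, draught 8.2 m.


Formula: Cm = Am / (B * T)
Step 1 — B * T = 23.0 * 8.2 = 188.6 m^2
Step 2 — Cm = 177.0 / 188.6 ≈ 0.93849 (5 s.f.)

0.93849


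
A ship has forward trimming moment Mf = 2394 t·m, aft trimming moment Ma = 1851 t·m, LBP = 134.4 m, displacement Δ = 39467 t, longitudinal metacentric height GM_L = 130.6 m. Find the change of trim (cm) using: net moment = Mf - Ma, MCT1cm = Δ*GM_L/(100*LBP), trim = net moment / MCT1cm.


Formula: net trimming moment = Mf - Ma; MCT1cm = Δ*GM_L/(100*LBP); trim = net moment / MCT1cm
Step 1 — net trimming moment = 2394 - 1851 = 543 t·m
Step 2 — MCT1cm = 39467 * 130.6 / (100 * 134.4) = 383.5112 t·m/cm
Step 3 — trim = 543 / 383.5112 ≈ 1.4159 cm (5 s.f.)

1.4159 cm


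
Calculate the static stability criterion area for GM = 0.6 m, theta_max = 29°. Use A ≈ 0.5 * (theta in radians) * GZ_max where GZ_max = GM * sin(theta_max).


Formula: GZ_max = GM * sin(theta); Area = 0.5 * theta_rad * GZ_max
Step 1 — GZ_max = 0.6 * sin(29°) = 0.6 * 0.48481 = 0.290886 m
Step 2 — theta_rad = 29 * pi/180 = 0.506145 rad
Step 3 — Area = 0.5 * 0.506145 * 0.290886 ≈ 0.073615 m·rad (5 s.f.)

0.073615 m·rad


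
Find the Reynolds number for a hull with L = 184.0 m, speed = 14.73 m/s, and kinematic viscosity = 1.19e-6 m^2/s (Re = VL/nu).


Formula: Re = V * L / nu
Step 1 — V * L = 14.73 * 184.0 = 2710.32 m^2/s
Step 2 — Re = 2710.32 / 1.19e-6 = 2.28e+09

2.28e+09


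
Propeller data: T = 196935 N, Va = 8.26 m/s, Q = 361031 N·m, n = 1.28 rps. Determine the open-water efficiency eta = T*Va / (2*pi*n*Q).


Formula: eta = T * Va / (2 * pi * n * Q)
Step 1 — numerator = T * Va = 196935 * 8.26 = 1626683.1
Step 2 — 2 * pi * n = 2 * pi * 1.28 = 8.042477
Step 3 — denominator = 8.042477 * 361031 = 2903583.51
Step 4 — eta = 1626683.1 / 2903583.51 ≈ 0.56023 (5 s.f.)

0.56023


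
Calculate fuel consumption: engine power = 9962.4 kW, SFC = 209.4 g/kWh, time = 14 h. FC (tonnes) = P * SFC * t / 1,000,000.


Formula: FC (tonnes) = P * SFC * t / 1,000,000
Step 1 — P * SFC * t = 9962.4 * 209.4 * 14 = 29205771.84 g
Step 2 — FC (tonnes) = 29205771.84 / 1,000,000 ≈ 29.206 tonnes (5 s.f.)

29.206 tonnes


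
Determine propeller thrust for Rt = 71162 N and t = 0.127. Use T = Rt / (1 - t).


Formula: T = Rt / (1 - t)
Step 1 — (1 - t) = 1 - 0.127 = 0.873
Step 2 — T = 71162 / 0.873 ≈ 81514 N (5 s.f.)

81514 N


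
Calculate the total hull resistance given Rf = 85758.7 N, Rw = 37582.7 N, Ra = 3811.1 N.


Formula: Rt = Rf + Rw + Ra
Substituting: Rt = 85758.7 + 37582.7 + 3811.1
Result: Rt = 127152.5 N

127152.5 N


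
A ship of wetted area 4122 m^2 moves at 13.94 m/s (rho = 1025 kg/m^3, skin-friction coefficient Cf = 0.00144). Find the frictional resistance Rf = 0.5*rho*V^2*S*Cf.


Formula: Rf = 0.5 * rho * V^2 * S * Cf
Step 1 — V^2 = 13.94^2 = 194.3236
Step 2 — 0.5 * rho * V^2 = 0.5 * 1025 * 194.3236 = 99590.845
Step 3 — Rf = 99590.845 * 4122 * 0.00144 ≈ 591140 N (5 s.f.)

591140 N


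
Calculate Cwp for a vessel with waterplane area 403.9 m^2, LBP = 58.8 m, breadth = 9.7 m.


Formula: Cwp = Aw / (L * B)
Step 1 — L * B = 58.8 * 9.7 = 570.36 m^2
Step 2 — Cwp = 403.9 / 570.36 ≈ 0.70815 (5 s.f.)

0.70815


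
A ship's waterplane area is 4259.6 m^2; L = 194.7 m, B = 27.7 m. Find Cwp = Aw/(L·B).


Formula: Cwp = Aw / (L * B)
Step 1 — L * B = 194.7 * 27.7 = 5393.19 m^2
Step 2 — Cwp = 4259.6 / 5393.19 ≈ 0.78981 (5 s.f.)

0.78981


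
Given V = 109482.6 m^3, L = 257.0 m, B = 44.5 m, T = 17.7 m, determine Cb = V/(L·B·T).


Formula: Cb = V / (L * B * T)
Step 1 — L * B * T = 257.0 * 44.5 * 17.7 = 202426.05 m^3
Step 2 — Cb = 109482.6 / 202426.05 ≈ 0.54085 (5 s.f.)

0.54085


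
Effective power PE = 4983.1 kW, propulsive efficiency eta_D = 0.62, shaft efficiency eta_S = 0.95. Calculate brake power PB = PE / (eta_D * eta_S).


Formula: PB = PE / (eta_D * eta_S)
Step 1 — combined efficiency = eta_D * eta_S = 0.62 * 0.95 = 0.589
Step 2 — PB = 4983.1 / 0.589 ≈ 8460.3 kW (5 s.f.)

8460.3 kW


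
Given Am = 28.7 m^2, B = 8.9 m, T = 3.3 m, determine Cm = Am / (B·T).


Formula: Cm = Am / (B * T)
Step 1 — B * T = 8.9 * 3.3 = 29.37 m^2
Step 2 — Cm = 28.7 / 29.37 ≈ 0.97719 (5 s.f.)

0.97719


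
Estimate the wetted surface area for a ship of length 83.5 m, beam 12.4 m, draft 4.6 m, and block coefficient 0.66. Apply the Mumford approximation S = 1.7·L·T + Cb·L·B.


Formula: S = 1.7*L*T + V/T with V = Cb*L*B*T, i.e. S = L * (1.7*T + Cb*B)
Step 1 — 1.7*T = 1.7 * 4.6 = 7.82 m
Step 2 — Cb*B = 0.66 * 12.4 = 8.184 m
Step 3 — 1.7*T + Cb*B = 7.82 + 8.184 = 16.004 m
Step 4 — S = 83.5 * 16.004 ≈ 1336.3 m^2 (5 s.f.)

1336.3 m^2


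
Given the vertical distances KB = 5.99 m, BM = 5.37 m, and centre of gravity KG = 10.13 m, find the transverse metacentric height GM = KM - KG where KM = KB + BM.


Formula: GM = KB + BM - KG
Step 1 — KM = KB + BM = 5.99 + 5.37 = 11.36 m
Step 2 — GM = KM - KG = 11.36 - 10.13 = 1.23 m

1.23 m


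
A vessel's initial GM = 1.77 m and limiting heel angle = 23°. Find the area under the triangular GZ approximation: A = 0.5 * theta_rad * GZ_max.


Formula: GZ_max = GM * sin(theta); Area = 0.5 * theta_rad * GZ_max
Step 1 — GZ_max = 1.77 * sin(23°) = 1.77 * 0.390731 = 0.691594 m
Step 2 — theta_rad = 23 * pi/180 = 0.401426 rad
Step 3 — Area = 0.5 * 0.401426 * 0.691594 ≈ 0.13881 m·rad (5 s.f.)

0.13881 m·rad


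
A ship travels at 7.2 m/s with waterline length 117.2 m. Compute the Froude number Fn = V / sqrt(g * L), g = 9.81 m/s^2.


Formula: Fn = V / sqrt(g * L)
Step 1 — g * L = 9.81 * 117.2 = 1149.732
Step 2 — sqrt(g * L) = sqrt(1149.732) = 33.907698
Step 3 — Fn = 7.2 / 33.907698 ≈ 0.21234 (5 s.f.)

0.21234


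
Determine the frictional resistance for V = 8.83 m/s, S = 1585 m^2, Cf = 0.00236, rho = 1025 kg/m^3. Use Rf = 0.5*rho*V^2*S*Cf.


Formula: Rf = 0.5 * rho * V^2 * S * Cf
Step 1 — V^2 = 8.83^2 = 77.9689
Step 2 — 0.5 * rho * V^2 = 0.5 * 1025 * 77.9689 = 39959.06125
Step 3 — Rf = 39959.06125 * 1585 * 0.00236 ≈ 149470 N (5 s.f.)

149470 N


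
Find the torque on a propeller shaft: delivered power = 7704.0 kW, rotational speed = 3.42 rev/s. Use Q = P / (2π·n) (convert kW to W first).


Formula: Q = P_W / (2 * pi * n)
Step 1 — P_W = 7704.0 kW * 1000 = 7704000.0 W
Step 2 — 2 * pi * n = 2 * pi * 3.42 = 21.488494
Step 3 — Q = 7704000.0 / 21.488494 ≈ 358520 N·m (5 s.f.)

358520 N·m


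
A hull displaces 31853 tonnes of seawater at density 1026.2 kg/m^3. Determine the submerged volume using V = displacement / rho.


Formula: V = mass / rho
Step 1 — convert tonnes to kg: 31853 t * 1000 = 31853000 kg
Step 2 — V = 31853000 / 1026.2 ≈ 31040 m^3 (5 s.f.)

31040 m^3


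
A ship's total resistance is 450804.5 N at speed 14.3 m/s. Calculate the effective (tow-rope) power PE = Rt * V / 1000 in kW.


Formula: PE = Rt * V / 1000 (kW)
Step 1 — PE (W) = 450804.5 * 14.3 = 6446504.35 W
Step 2 — PE (kW) = 6446504.35 / 1000 ≈ 6446.5 kW (5 s.f.)

6446.5 kW


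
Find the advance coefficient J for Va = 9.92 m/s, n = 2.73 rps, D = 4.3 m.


Formula: J = Va / (n * D)
Step 1 — n * D = 2.73 * 4.3 = 11.739
Step 2 — J = 9.92 / 11.739 ≈ 0.84505 (5 s.f.)

0.84505


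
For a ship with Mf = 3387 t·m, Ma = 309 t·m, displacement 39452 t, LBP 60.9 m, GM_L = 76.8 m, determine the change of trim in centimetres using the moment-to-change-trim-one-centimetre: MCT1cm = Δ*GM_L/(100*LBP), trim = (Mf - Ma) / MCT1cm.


Formula: net trimming moment = Mf - Ma; MCT1cm = Δ*GM_L/(100*LBP); trim = net moment / MCT1cm
Step 1 — net trimming moment = 3387 - 309 = 3078 t·m
Step 2 — MCT1cm = 39452 * 76.8 / (100 * 60.9) = 497.5228 t·m/cm
Step 3 — trim = 3078 / 497.5228 ≈ 6.1867 cm (5 s.f.)

6.1867 cm


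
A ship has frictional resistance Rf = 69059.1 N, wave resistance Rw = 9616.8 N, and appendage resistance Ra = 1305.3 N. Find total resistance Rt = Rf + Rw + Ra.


Formula: Rt = Rf + Rw + Ra
Substituting: Rt = 69059.1 + 9616.8 + 1305.3
Result: Rt = 79981.2 N

79981.2 N


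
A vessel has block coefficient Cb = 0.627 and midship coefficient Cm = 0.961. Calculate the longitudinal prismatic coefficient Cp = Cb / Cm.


Formula: Cp = Cb / Cm
Substituting: Cp = 0.627 / 0.961
Result: Cp ≈ 0.65245 (5 s.f.)

0.65245


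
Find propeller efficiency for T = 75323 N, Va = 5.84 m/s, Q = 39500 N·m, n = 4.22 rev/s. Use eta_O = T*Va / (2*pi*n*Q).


Formula: eta = T * Va / (2 * pi * n * Q)
Step 1 — numerator = T * Va = 75323 * 5.84 = 439886.32
Step 2 — 2 * pi * n = 2 * pi * 4.22 = 26.515042
Step 3 — denominator = 26.515042 * 39500 = 1047344.16
Step 4 — eta = 439886.32 / 1047344.16 ≈ 0.42000 (5 s.f.)

0.42000


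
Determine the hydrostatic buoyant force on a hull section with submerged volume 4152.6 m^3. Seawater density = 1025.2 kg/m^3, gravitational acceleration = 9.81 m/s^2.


Formula: Fb = rho * g * V
Substituting: Fb = 1025.2 * 9.81 * 4152.6
Intermediate: 1025.2 * 9.81 = 10057.212
Result: Fb = 10057.212 * 4152.6 ≈ 41764000 N (5 s.f.)

41764000 N


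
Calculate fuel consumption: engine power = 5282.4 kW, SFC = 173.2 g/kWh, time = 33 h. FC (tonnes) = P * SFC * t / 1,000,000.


Formula: FC (tonnes) = P * SFC * t / 1,000,000
Step 1 — P * SFC * t = 5282.4 * 173.2 * 33 = 30192085.44 g
Step 2 — FC (tonnes) = 30192085.44 / 1,000,000 ≈ 30.192 tonnes (5 s.f.)

30.192 tonnes


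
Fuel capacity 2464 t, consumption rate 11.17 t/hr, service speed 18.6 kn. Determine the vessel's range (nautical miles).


Formula: endurance = fuel / rate; range = endurance * speed
Step 1 — endurance = 2464 / 11.17 = 220.5909 hours
Step 2 — range = 220.5909 * 18.6 ≈ 4103.0 nautical miles (5 s.f.)

4103.0 NM


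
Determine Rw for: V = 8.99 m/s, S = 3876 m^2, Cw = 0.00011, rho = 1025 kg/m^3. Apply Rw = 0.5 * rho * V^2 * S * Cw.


Formula: Rw = 0.5 * rho * V^2 * S * Cw
Step 1 — V^2 = 8.99^2 = 80.8201
Step 2 — 0.5 * rho * V^2 = 0.5 * 1025 * 80.8201 = 41420.30125
Step 3 — Rw = 41420.30125 * 3876 * 0.00011 ≈ 17660 N (5 s.f.)

17660 N


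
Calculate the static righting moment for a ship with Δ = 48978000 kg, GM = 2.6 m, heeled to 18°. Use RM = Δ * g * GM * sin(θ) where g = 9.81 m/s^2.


Formula: GZ = GM * sin(theta); RM = disp * g * GZ
Step 1 — GZ = 2.6 * sin(18°) = 2.6 * 0.309017 = 0.803444 m
Step 2 — RM = 48978000 * 9.81 * 0.803444 ≈ 386030000 N·m (5 s.f.)

386030000 N·m


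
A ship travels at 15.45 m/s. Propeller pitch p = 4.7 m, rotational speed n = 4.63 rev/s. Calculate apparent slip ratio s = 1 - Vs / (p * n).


Formula: s = 1 - Vs / (p * n)
Step 1 — p * n = 4.7 * 4.63 = 21.761
Step 2 — Vs / (p*n) = 15.45 / 21.761 = 0.709986 (6 d.p.)
Step 3 — s = 1 - 0.709986 = 0.290014

0.290014


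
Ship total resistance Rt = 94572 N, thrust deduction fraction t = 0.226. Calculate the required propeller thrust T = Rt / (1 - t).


Formula: T = Rt / (1 - t)
Step 1 — (1 - t) = 1 - 0.226 = 0.774
Step 2 — T = 94572 / 0.774 ≈ 122190 N (5 s.f.)

122190 N


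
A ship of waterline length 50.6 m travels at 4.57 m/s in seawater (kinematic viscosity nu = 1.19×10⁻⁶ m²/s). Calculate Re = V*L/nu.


Formula: Re = V * L / nu
Step 1 — V * L = 4.57 * 50.6 = 231.242 m^2/s
Step 2 — Re = 231.242 / 1.19e-6 = 1.94e+08

1.94e+08


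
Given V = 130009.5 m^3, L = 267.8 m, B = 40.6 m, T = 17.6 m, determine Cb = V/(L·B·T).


Formula: Cb = V / (L * B * T)
Step 1 — L * B * T = 267.8 * 40.6 * 17.6 = 191359.168 m^3
Step 2 — Cb = 130009.5 / 191359.168 ≈ 0.67940 (5 s.f.)

0.67940


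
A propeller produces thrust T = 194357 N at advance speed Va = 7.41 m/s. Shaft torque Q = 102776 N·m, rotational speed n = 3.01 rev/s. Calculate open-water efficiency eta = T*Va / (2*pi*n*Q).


Formula: eta = T * Va / (2 * pi * n * Q)
Step 1 — numerator = T * Va = 194357 * 7.41 = 1440185.37
Step 2 — 2 * pi * n = 2 * pi * 3.01 = 18.912388
Step 3 — denominator = 18.912388 * 102776 = 1943739.59
Step 4 — eta = 1440185.37 / 1943739.59 ≈ 0.74094 (5 s.f.)

0.74094


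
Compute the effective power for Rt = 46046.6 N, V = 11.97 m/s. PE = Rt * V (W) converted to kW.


Formula: PE = Rt * V / 1000 (kW)
Step 1 — PE (W) = 46046.6 * 11.97 = 551177.802 W
Step 2 — PE (kW) = 551177.802 / 1000 ≈ 551.18 kW (5 s.f.)

551.18 kW


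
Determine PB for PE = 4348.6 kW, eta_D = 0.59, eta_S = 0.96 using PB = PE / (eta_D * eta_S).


Formula: PB = PE / (eta_D * eta_S)
Step 1 — combined efficiency = eta_D * eta_S = 0.59 * 0.96 = 0.5664
Step 2 — PB = 4348.6 / 0.5664 ≈ 7677.6 kW (5 s.f.)

7677.6 kW


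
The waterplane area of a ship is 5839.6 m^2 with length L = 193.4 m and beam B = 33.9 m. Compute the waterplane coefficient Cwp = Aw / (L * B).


Formula: Cwp = Aw / (L * B)
Step 1 — L * B = 193.4 * 33.9 = 6556.26 m^2
Step 2 — Cwp = 5839.6 / 6556.26 ≈ 0.89069 (5 s.f.)

0.89069


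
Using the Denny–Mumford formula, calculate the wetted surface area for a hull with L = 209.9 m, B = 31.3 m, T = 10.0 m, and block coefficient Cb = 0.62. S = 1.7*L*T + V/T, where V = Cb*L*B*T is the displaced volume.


Formula: S = 1.7*L*T + V/T with V = Cb*L*B*T, i.e. S = L * (1.7*T + Cb*B)
Step 1 — 1.7*T = 1.7 * 10.0 = 17.0 m
Step 2 — Cb*B = 0.62 * 31.3 = 19.406 m
Step 3 — 1.7*T + Cb*B = 17.0 + 19.406 = 36.406 m
Step 4 — S = 209.9 * 36.406 ≈ 7641.6 m^2 (5 s.f.)

7641.6 m^2


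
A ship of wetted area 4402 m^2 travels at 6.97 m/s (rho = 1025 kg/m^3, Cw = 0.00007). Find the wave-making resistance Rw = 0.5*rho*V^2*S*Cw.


Formula: Rw = 0.5 * rho * V^2 * S * Cw
Step 1 — V^2 = 6.97^2 = 48.5809
Step 2 — 0.5 * rho * V^2 = 0.5 * 1025 * 48.5809 = 24897.71125
Step 3 — Rw = 24897.71125 * 4402 * 0.00007 ≈ 7672.0 N (5 s.f.)

7672.0 N


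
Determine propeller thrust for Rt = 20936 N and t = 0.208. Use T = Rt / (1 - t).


Formula: T = Rt / (1 - t)
Step 1 — (1 - t) = 1 - 0.208 = 0.792
Step 2 — T = 20936 / 0.792 ≈ 26434 N (5 s.f.)

26434 N


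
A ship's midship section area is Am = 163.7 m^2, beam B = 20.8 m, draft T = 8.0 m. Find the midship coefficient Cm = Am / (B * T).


Formula: Cm = Am / (B * T)
Step 1 — B * T = 20.8 * 8.0 = 166.4 m^2
Step 2 — Cm = 163.7 / 166.4 ≈ 0.98377 (5 s.f.)

0.98377


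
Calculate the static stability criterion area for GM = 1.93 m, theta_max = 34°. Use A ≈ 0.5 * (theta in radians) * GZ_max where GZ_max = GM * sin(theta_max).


Formula: GZ_max = GM * sin(theta); Area = 0.5 * theta_rad * GZ_max
Step 1 — GZ_max = 1.93 * sin(34°) = 1.93 * 0.559193 = 1.079242 m
Step 2 — theta_rad = 34 * pi/180 = 0.593412 rad
Step 3 — Area = 0.5 * 0.593412 * 1.079242 ≈ 0.32022 m·rad (5 s.f.)

0.32022 m·rad


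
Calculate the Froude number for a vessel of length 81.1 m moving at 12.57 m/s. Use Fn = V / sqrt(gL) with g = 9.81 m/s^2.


Formula: Fn = V / sqrt(g * L)
Step 1 — g * L = 9.81 * 81.1 = 795.591
Step 2 — sqrt(g * L) = sqrt(795.591) = 28.206223
Step 3 — Fn = 12.57 / 28.206223 ≈ 0.44565 (5 s.f.)

0.44565


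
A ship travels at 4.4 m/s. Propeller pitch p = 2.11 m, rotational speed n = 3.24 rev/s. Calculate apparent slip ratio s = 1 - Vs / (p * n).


Formula: s = 1 - Vs / (p * n)
Step 1 — p * n = 2.11 * 3.24 = 6.8364
Step 2 — Vs / (p*n) = 4.4 / 6.8364 = 0.643614 (6 d.p.)
Step 3 — s = 1 - 0.643614 = 0.356386

0.356386


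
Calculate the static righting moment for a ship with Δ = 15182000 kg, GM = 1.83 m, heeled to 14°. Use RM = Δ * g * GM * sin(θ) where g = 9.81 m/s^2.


Formula: GZ = GM * sin(theta); RM = disp * g * GZ
Step 1 — GZ = 1.83 * sin(14°) = 1.83 * 0.241922 = 0.442717 m
Step 2 — RM = 15182000 * 9.81 * 0.442717 ≈ 65936000 N·m (5 s.f.)

65936000 N·m


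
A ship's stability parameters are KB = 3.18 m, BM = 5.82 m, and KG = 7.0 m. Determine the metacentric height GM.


Formula: GM = KB + BM - KG
Step 1 — KM = KB + BM = 3.18 + 5.82 = 9.0 m
Step 2 — GM = KM - KG = 9.0 - 7.0 = 2.0 m

2.0 m


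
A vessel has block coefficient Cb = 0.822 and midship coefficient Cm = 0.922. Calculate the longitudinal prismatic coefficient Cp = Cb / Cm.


Formula: Cp = Cb / Cm
Substituting: Cp = 0.822 / 0.922
Result: Cp ≈ 0.89154 (5 s.f.)

0.89154


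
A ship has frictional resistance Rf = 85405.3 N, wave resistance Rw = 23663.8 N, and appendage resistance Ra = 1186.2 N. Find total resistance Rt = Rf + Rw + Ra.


Formula: Rt = Rf + Rw + Ra
Substituting: Rt = 85405.3 + 23663.8 + 1186.2
Result: Rt = 110255.3 N

110255.3 N


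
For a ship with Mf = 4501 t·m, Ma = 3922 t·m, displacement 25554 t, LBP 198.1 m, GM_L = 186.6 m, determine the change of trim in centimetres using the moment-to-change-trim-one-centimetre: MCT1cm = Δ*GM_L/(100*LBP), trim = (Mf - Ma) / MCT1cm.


Formula: net trimming moment = Mf - Ma; MCT1cm = Δ*GM_L/(100*LBP); trim = net moment / MCT1cm
Step 1 — net trimming moment = 4501 - 3922 = 579 t·m
Step 2 — MCT1cm = 25554 * 186.6 / (100 * 198.1) = 240.7055 t·m/cm
Step 3 — trim = 579 / 240.7055 ≈ 2.4054 cm (5 s.f.)

2.4054 cm


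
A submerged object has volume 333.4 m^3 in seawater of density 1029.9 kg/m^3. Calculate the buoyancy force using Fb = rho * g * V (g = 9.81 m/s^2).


Formula: Fb = rho * g * V
Substituting: Fb = 1029.9 * 9.81 * 333.4
Intermediate: 1029.9 * 9.81 = 10103.319
Result: Fb = 10103.319 * 333.4 ≈ 3368400 N (5 s.f.)

3368400 N


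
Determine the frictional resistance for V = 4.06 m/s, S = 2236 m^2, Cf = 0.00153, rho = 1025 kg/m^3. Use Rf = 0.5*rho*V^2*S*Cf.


Formula: Rf = 0.5 * rho * V^2 * S * Cf
Step 1 — V^2 = 4.06^2 = 16.4836
Step 2 — 0.5 * rho * V^2 = 0.5 * 1025 * 16.4836 = 8447.845
Step 3 — Rf = 8447.845 * 2236 * 0.00153 ≈ 28901 N (5 s.f.)

28901 N


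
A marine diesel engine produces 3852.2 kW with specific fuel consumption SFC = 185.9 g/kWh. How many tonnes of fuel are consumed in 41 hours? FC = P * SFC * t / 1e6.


Formula: FC (tonnes) = P * SFC * t / 1,000,000
Step 1 — P * SFC * t = 3852.2 * 185.9 * 41 = 29361083.18 g
Step 2 — FC (tonnes) = 29361083.18 / 1,000,000 ≈ 29.361 tonnes (5 s.f.)

29.361 tonnes


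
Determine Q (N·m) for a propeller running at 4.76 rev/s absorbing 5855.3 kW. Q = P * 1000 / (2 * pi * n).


Formula: Q = P_W / (2 * pi * n)
Step 1 — P_W = 5855.3 kW * 1000 = 5855300.0 W
Step 2 — 2 * pi * n = 2 * pi * 4.76 = 29.907962
Step 3 — Q = 5855300.0 / 29.907962 ≈ 195780 N·m (5 s.f.)

195780 N·m


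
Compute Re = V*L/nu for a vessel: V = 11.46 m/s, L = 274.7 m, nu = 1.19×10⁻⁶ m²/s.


Formula: Re = V * L / nu
Step 1 — V * L = 11.46 * 274.7 = 3148.062 m^2/s
Step 2 — Re = 3148.062 / 1.19e-6 = 2.65e+09

2.65e+09


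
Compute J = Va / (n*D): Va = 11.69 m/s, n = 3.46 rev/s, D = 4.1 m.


Formula: J = Va / (n * D)
Step 1 — n * D = 3.46 * 4.1 = 14.186
Step 2 — J = 11.69 / 14.186 ≈ 0.82405 (5 s.f.)

0.82405


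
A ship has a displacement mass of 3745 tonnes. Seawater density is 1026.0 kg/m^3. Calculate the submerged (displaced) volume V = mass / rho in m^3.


Formula: V = mass / rho
Step 1 — convert tonnes to kg: 3745 t * 1000 = 3745000 kg
Step 2 — V = 3745000 / 1026.0 ≈ 3650.1 m^3 (5 s.f.)

3650.1 m^3


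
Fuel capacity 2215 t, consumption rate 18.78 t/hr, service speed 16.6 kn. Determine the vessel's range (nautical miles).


Formula: endurance = fuel / rate; range = endurance * speed
Step 1 — endurance = 2215 / 18.78 = 117.9446 hours
Step 2 — range = 117.9446 * 16.6 ≈ 1957.9 nautical miles (5 s.f.)

1957.9 NM


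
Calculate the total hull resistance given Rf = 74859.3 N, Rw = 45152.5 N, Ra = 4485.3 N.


Formula: Rt = Rf + Rw + Ra
Substituting: Rt = 74859.3 + 45152.5 + 4485.3
Result: Rt = 124497.1 N

124497.1 N
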